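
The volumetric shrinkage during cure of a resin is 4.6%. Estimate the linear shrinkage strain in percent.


Linear shrinkage ≈ vol_shrink/3 = 4.6/3 = 1.533%

1.533%


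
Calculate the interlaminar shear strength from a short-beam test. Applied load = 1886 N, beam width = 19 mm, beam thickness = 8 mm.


ILSS = 3F/(4bh) = 3*1886/(4*19*8) = 9.31 MPa

9.31 MPa


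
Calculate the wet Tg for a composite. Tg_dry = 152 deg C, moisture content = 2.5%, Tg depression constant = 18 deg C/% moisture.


Tg_wet = Tg_dry - k*moisture = 152 - 18*2.5 = 107.0 deg C

107.0 deg C


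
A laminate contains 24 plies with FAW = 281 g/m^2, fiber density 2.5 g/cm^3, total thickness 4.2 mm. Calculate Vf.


Vf = n * FAW / (rho_f * h * 1000) = 24 * 281 / (2.5 * 4.2 * 1000) = 0.6423

0.6423


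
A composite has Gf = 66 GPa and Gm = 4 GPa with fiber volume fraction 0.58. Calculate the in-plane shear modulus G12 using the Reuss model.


1/G12 = Vf/Gf + (1-Vf)/Gm = 0.58/66 + 0.42/4
G12 = 8.79 GPa

8.79 GPa


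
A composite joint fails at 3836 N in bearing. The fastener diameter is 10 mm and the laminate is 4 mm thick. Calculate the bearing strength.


sigma_br = F/(d*h) = 3836/(10*4) = 95.9 MPa

95.9 MPa


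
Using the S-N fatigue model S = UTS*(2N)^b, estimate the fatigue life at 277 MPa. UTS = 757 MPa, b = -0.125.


N = 0.5 * (S/UTS)^(1/b) = 0.5 * (277/757)^(1/-0.125) = 1555.6034 cycles

1555.6034 cycles


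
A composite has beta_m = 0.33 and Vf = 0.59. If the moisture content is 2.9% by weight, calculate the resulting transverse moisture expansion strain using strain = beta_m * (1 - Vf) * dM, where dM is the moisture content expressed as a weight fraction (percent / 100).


dM = 2.9/100 = 0.029
strain = beta_m * (1-Vf) * dM = 0.33 * 0.41 * 0.029 = 0.0039237

0.0039237


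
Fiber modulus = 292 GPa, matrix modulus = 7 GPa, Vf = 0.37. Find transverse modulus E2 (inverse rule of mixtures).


1/E2 = Vf/Ef + (1-Vf)/Em = 0.37/292 + 0.63/7
E2 = 10.96 GPa

10.96 GPa


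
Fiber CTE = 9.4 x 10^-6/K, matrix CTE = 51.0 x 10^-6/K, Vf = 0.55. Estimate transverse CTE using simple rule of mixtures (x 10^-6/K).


alpha_2 = alpha_f*Vf + alpha_m*(1-Vf) = 9.4*0.55 + 51.0*0.45 = 28.1 x 10^-6/K

28.1 x 10^-6/K


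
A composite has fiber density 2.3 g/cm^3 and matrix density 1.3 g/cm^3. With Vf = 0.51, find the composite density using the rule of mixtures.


rho_c = rho_f*Vf + rho_m*(1-Vf) = 2.3*0.51 + 1.3*0.49 = 1.81 g/cm^3

1.81 g/cm^3


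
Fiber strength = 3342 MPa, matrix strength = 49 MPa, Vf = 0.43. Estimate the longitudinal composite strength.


sigma_1 = sigma_f*Vf + sigma_m*(1-Vf) = 3342*0.43 + 49*0.57 = 1465.0 MPa

1465.0 MPa


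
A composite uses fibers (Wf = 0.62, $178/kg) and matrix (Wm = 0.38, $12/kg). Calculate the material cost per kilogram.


Cost = cost_f*Wf + cost_m*Wm = 178*0.62 + 12*0.38 = $114.92/kg

$114.92/kg


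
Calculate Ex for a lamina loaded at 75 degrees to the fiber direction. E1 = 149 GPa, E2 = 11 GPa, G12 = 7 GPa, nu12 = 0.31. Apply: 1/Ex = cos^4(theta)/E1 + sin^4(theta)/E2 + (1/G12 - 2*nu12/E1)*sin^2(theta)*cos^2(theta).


cos^4(75) = 0.004487, sin^4(75) = 0.870513, sin^2(75)*cos^2(75) = 0.0625
1/G12 - 2*nu12/E1 = 1/7 - 2*0.31/149 = 0.138696 GPa^-1
1/Ex = 0.004487/149 + 0.870513/11 + 0.138696*0.0625 = 0.0878361 GPa^-1
Ex = 11.38 GPa

11.38 GPa


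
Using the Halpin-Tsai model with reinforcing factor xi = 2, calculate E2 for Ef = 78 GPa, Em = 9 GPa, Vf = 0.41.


eta = (Ef/Em - 1)/(Ef/Em + xi) = (8.6667 - 1)/(8.6667 + 2) = 0.7188
E2 = Em*(1+xi*eta*Vf)/(1-eta*Vf) = 20.28 GPa

20.28 GPa


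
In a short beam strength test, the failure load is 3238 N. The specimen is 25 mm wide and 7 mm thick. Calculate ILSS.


ILSS = 3F/(4bh) = 3*3238/(4*25*7) = 13.88 MPa

13.88 MPa


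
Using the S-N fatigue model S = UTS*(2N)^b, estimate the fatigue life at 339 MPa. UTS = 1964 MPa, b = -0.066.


N = 0.5 * (S/UTS)^(1/b) = 0.5 * (339/1964)^(1/-0.066) = 1.8142e+11 cycles

1.8142e+11 cycles


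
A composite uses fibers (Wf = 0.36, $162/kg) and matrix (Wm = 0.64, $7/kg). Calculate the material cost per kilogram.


Cost = cost_f*Wf + cost_m*Wm = 162*0.36 + 7*0.64 = $62.8/kg

$62.8/kg


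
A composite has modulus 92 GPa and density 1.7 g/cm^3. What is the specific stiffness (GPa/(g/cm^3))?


Specific stiffness = E/rho = 92/1.7 = 54.1 GPa/(g/cm^3)

54.1 GPa/(g/cm^3)


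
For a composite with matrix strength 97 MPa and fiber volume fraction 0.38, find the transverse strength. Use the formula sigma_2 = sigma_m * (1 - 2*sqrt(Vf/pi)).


factor = 1 - 2*sqrt(0.38/pi) = 0.3044
sigma_2 = 97 * 0.3044 = 29.53 MPa

29.53 MPa


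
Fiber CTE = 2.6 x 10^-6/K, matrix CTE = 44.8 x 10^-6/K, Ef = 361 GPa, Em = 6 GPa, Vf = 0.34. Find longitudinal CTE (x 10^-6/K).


E1 = Ef*Vf + Em*(1-Vf) = 126.7
alpha_1 = (alpha_f*Ef*Vf + alpha_m*Em*(1-Vf))/E1 = 3.92 x 10^-6/K

3.92 x 10^-6/K


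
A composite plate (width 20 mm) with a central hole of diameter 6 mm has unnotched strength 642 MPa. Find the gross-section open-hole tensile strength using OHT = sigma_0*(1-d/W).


OHT = sigma_0*(1-d/W) = 642*(1-6/20) = 449.4 MPa

449.4 MPa


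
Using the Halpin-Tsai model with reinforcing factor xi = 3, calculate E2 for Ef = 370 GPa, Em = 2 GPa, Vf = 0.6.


eta = (Ef/Em - 1)/(Ef/Em + xi) = (185.0 - 1)/(185.0 + 3) = 0.9787
E2 = Em*(1+xi*eta*Vf)/(1-eta*Vf) = 13.38 GPa

13.38 GPa


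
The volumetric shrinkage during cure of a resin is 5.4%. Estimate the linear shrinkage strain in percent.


Linear shrinkage ≈ vol_shrink/3 = 5.4/3 = 1.8%

1.8%


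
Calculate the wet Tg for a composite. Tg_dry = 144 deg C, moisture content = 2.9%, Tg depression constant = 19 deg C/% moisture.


Tg_wet = Tg_dry - k*moisture = 144 - 19*2.9 = 88.9 deg C

88.9 deg C


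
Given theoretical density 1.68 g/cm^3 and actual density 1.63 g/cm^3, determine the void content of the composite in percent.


Void% = (rho_theo - rho_actual)/rho_theo * 100 = (1.68 - 1.63)/1.68 * 100 = 2.98%

2.98%


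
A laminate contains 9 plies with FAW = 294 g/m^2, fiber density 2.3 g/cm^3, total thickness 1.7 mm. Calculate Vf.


Vf = n * FAW / (rho_f * h * 1000) = 9 * 294 / (2.3 * 1.7 * 1000) = 0.6767

0.6767


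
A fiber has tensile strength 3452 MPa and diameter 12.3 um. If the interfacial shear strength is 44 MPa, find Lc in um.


Lc = sigma_f * d / (2 * tau_i) = 3452 * 12.3 / (2 * 44) = 482.5 um

482.5 um


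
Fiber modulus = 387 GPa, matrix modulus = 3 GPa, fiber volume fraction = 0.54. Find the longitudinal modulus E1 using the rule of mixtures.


E1 = Ef*Vf + Em*(1-Vf) = 387*0.54 + 3*0.46 = 210.36 GPa

210.36 GPa


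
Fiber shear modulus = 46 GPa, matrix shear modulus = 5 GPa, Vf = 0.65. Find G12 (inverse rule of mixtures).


1/G12 = Vf/Gf + (1-Vf)/Gm = 0.65/46 + 0.35/5
G12 = 11.89 GPa

11.89 GPa


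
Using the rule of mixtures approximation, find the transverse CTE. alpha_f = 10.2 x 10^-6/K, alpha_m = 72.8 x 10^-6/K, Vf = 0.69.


alpha_2 = alpha_f*Vf + alpha_m*(1-Vf) = 10.2*0.69 + 72.8*0.31 = 29.6 x 10^-6/K

29.6 x 10^-6/K


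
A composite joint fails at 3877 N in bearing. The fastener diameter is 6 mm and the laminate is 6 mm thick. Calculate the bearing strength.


sigma_br = F/(d*h) = 3877/(6*6) = 107.7 MPa

107.7 MPa


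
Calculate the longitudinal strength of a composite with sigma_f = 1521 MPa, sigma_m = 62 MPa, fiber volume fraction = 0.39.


sigma_1 = sigma_f*Vf + sigma_m*(1-Vf) = 1521*0.39 + 62*0.61 = 631.0 MPa

631.0 MPa


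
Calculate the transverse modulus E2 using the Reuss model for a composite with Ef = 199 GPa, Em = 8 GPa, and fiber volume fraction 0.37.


1/E2 = Vf/Ef + (1-Vf)/Em = 0.37/199 + 0.63/8
E2 = 12.41 GPa

12.41 GPa


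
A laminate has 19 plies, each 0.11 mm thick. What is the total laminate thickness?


h = n * t_ply = 19 * 0.11 = 2.09 mm

2.09 mm


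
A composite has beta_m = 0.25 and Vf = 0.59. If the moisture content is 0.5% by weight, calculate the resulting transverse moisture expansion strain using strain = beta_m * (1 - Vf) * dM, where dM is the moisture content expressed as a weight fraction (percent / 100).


dM = 0.5/100 = 0.005
strain = beta_m * (1-Vf) * dM = 0.25 * 0.41 * 0.005 = 0.0005125

0.0005125


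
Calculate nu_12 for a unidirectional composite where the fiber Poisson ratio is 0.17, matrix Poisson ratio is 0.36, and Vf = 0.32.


nu_12 = nu_f*Vf + nu_m*(1-Vf) = 0.17*0.32 + 0.36*0.68 = 0.2992

0.2992


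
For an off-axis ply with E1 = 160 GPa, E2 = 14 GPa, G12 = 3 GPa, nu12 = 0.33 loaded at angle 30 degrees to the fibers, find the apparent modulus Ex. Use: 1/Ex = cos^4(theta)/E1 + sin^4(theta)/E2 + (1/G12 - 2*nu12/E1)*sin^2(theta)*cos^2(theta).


cos^4(30) = 0.5625, sin^4(30) = 0.0625, sin^2(30)*cos^2(30) = 0.1875
1/G12 - 2*nu12/E1 = 1/3 - 2*0.33/160 = 0.329208 GPa^-1
1/Ex = 0.5625/160 + 0.0625/14 + 0.329208*0.1875 = 0.0697065 GPa^-1
Ex = 14.35 GPa

14.35 GPa


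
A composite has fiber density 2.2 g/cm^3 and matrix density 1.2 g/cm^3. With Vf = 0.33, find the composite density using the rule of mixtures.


rho_c = rho_f*Vf + rho_m*(1-Vf) = 2.2*0.33 + 1.2*0.67 = 1.53 g/cm^3

1.53 g/cm^3


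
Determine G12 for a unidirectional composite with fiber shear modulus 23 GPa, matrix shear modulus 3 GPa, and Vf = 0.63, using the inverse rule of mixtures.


1/G12 = Vf/Gf + (1-Vf)/Gm = 0.63/23 + 0.37/3
G12 = 6.63 GPa

6.63 GPa


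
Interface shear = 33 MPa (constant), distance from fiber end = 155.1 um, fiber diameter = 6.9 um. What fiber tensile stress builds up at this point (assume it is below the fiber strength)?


Force balance: sigma_f * (pi*d^2/4) = tau * (pi*d) * x  ->  sigma_f = 4 * tau * x / d
sigma_f = 4 * 33 * 155.1 / 6.9 = 2967.1 MPa

2967.1 MPa


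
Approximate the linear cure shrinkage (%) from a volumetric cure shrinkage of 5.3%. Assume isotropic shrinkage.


Linear shrinkage ≈ vol_shrink/3 = 5.3/3 = 1.767%

1.767%


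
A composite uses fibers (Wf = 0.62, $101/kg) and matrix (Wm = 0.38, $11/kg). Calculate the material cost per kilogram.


Cost = cost_f*Wf + cost_m*Wm = 101*0.62 + 11*0.38 = $66.8/kg

$66.8/kg


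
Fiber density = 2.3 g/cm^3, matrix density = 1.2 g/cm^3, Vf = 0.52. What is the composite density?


rho_c = rho_f*Vf + rho_m*(1-Vf) = 2.3*0.52 + 1.2*0.48 = 1.772 g/cm^3

1.772 g/cm^3


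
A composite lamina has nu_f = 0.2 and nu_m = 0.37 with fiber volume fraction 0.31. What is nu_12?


nu_12 = nu_f*Vf + nu_m*(1-Vf) = 0.2*0.31 + 0.37*0.69 = 0.3173

0.3173


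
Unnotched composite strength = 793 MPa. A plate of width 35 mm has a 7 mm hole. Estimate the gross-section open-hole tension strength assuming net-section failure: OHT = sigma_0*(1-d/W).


OHT = sigma_0*(1-d/W) = 793*(1-7/35) = 634.4 MPa

634.4 MPa


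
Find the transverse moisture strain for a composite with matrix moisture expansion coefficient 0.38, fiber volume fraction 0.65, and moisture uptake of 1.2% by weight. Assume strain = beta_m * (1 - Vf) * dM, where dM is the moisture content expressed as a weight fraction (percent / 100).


dM = 1.2/100 = 0.012
strain = beta_m * (1-Vf) * dM = 0.38 * 0.35 * 0.012 = 0.001596

0.001596


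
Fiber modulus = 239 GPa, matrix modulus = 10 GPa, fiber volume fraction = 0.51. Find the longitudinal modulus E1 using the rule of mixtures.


E1 = Ef*Vf + Em*(1-Vf) = 239*0.51 + 10*0.49 = 126.79 GPa

126.79 GPa


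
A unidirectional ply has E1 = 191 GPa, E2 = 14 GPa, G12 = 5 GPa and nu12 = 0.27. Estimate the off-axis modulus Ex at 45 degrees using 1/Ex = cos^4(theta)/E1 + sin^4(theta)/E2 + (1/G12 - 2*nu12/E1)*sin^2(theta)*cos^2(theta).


cos^4(45) = 0.25, sin^4(45) = 0.25, sin^2(45)*cos^2(45) = 0.25
1/G12 - 2*nu12/E1 = 1/5 - 2*0.27/191 = 0.197173 GPa^-1
1/Ex = 0.25/191 + 0.25/14 + 0.197173*0.25 = 0.0684592 GPa^-1
Ex = 14.61 GPa

14.61 GPa


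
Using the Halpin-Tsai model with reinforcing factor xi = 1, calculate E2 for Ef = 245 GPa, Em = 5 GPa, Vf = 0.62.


eta = (Ef/Em - 1)/(Ef/Em + xi) = (49.0 - 1)/(49.0 + 1) = 0.96
E2 = Em*(1+xi*eta*Vf)/(1-eta*Vf) = 19.7 GPa

19.7 GPa


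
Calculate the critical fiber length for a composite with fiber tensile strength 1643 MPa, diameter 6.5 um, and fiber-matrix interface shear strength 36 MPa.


Lc = sigma_f * d / (2 * tau_i) = 1643 * 6.5 / (2 * 36) = 148.3 um

148.3 um


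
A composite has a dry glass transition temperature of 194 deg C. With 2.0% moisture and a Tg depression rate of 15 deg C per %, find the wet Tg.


Tg_wet = Tg_dry - k*moisture = 194 - 15*2.0 = 164.0 deg C

164.0 deg C


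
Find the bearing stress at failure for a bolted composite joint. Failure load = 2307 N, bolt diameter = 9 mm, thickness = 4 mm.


sigma_br = F/(d*h) = 2307/(9*4) = 64.1 MPa

64.1 MPa


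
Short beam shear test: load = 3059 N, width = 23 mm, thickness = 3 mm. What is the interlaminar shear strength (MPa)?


ILSS = 3F/(4bh) = 3*3059/(4*23*3) = 33.25 MPa

33.25 MPa


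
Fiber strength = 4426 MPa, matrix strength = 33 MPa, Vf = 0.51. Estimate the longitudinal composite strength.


sigma_1 = sigma_f*Vf + sigma_m*(1-Vf) = 4426*0.51 + 33*0.49 = 2273.4 MPa

2273.4 MPa


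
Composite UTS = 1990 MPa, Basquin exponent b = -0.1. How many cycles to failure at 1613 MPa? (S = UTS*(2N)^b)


N = 0.5 * (S/UTS)^(1/b) = 0.5 * (1613/1990)^(1/-0.1) = 4.0847 cycles

4.0847 cycles


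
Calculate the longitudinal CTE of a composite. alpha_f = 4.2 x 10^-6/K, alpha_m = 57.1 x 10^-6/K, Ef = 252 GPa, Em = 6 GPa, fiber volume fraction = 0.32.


E1 = Ef*Vf + Em*(1-Vf) = 84.72
alpha_1 = (alpha_f*Ef*Vf + alpha_m*Em*(1-Vf))/E1 = 6.75 x 10^-6/K

6.75 x 10^-6/K


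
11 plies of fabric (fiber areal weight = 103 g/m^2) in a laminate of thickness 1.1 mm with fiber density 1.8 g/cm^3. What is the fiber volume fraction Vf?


Vf = n * FAW / (rho_f * h * 1000) = 11 * 103 / (1.8 * 1.1 * 1000) = 0.5722

0.5722


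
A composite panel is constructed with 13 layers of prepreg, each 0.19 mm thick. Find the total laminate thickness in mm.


h = n * t_ply = 13 * 0.19 = 2.47 mm

2.47 mm


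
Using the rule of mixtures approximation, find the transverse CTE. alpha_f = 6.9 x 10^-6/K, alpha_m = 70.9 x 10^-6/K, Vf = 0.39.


alpha_2 = alpha_f*Vf + alpha_m*(1-Vf) = 6.9*0.39 + 70.9*0.61 = 45.9 x 10^-6/K

45.9 x 10^-6/K


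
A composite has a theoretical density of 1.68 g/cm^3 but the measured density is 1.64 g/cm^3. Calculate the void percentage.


Void% = (rho_theo - rho_actual)/rho_theo * 100 = (1.68 - 1.64)/1.68 * 100 = 2.38%

2.38%


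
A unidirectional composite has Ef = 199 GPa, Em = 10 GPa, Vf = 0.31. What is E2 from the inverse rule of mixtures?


1/E2 = Vf/Ef + (1-Vf)/Em = 0.31/199 + 0.69/10
E2 = 14.17 GPa

14.17 GPa


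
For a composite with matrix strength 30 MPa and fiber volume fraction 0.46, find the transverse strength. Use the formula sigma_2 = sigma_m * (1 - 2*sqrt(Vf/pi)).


factor = 1 - 2*sqrt(0.46/pi) = 0.2347
sigma_2 = 30 * 0.2347 = 7.04 MPa

7.04 MPa


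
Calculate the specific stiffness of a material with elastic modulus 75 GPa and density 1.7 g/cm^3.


Specific stiffness = E/rho = 75/1.7 = 44.1 GPa/(g/cm^3)

44.1 GPa/(g/cm^3)


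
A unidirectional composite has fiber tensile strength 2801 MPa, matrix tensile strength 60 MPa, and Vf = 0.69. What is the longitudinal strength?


sigma_1 = sigma_f*Vf + sigma_m*(1-Vf) = 2801*0.69 + 60*0.31 = 1951.3 MPa

1951.3 MPa


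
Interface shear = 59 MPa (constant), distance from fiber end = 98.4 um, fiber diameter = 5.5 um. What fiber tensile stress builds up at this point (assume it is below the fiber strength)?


Force balance: sigma_f * (pi*d^2/4) = tau * (pi*d) * x  ->  sigma_f = 4 * tau * x / d
sigma_f = 4 * 59 * 98.4 / 5.5 = 4222.3 MPa

4222.3 MPa


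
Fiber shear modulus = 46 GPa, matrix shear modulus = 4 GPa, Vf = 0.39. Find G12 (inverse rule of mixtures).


1/G12 = Vf/Gf + (1-Vf)/Gm = 0.39/46 + 0.61/4
G12 = 6.21 GPa

6.21 GPa


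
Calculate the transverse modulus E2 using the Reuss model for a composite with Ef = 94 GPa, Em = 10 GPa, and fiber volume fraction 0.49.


1/E2 = Vf/Ef + (1-Vf)/Em = 0.49/94 + 0.51/10
E2 = 17.79 GPa

17.79 GPa


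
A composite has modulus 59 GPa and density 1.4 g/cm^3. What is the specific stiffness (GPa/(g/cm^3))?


Specific stiffness = E/rho = 59/1.4 = 42.1 GPa/(g/cm^3)

42.1 GPa/(g/cm^3)


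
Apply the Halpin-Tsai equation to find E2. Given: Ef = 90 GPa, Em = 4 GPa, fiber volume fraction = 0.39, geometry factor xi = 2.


eta = (Ef/Em - 1)/(Ef/Em + xi) = (22.5 - 1)/(22.5 + 2) = 0.8776
E2 = Em*(1+xi*eta*Vf)/(1-eta*Vf) = 10.24 GPa

10.24 GPa


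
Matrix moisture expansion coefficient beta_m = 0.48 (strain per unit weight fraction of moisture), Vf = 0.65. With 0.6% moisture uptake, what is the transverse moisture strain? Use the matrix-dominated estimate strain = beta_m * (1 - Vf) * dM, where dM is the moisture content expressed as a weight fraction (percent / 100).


dM = 0.6/100 = 0.006
strain = beta_m * (1-Vf) * dM = 0.48 * 0.35 * 0.006 = 0.001008

0.001008


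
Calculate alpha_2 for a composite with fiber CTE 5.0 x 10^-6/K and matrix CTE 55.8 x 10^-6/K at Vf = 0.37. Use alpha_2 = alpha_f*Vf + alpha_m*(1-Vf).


alpha_2 = alpha_f*Vf + alpha_m*(1-Vf) = 5.0*0.37 + 55.8*0.63 = 37.0 x 10^-6/K

37.0 x 10^-6/K


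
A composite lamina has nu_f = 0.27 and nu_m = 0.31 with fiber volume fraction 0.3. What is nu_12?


nu_12 = nu_f*Vf + nu_m*(1-Vf) = 0.27*0.3 + 0.31*0.7 = 0.298

0.298


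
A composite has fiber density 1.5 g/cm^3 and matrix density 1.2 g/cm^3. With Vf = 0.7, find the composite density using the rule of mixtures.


rho_c = rho_f*Vf + rho_m*(1-Vf) = 1.5*0.7 + 1.2*0.3 = 1.41 g/cm^3

1.41 g/cm^3


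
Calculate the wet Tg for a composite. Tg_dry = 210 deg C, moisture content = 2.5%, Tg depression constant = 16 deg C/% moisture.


Tg_wet = Tg_dry - k*moisture = 210 - 16*2.5 = 170.0 deg C

170.0 deg C


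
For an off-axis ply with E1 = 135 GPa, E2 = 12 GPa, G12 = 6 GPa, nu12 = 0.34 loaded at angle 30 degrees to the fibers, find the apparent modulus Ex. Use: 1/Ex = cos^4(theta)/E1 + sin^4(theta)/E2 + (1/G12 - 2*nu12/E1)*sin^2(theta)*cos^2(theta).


cos^4(30) = 0.5625, sin^4(30) = 0.0625, sin^2(30)*cos^2(30) = 0.1875
1/G12 - 2*nu12/E1 = 1/6 - 2*0.34/135 = 0.16163 GPa^-1
1/Ex = 0.5625/135 + 0.0625/12 + 0.16163*0.1875 = 0.0396806 GPa^-1
Ex = 25.2 GPa

25.2 GPa


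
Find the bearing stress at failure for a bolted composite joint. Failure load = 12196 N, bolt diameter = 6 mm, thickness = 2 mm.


sigma_br = F/(d*h) = 12196/(6*2) = 1016.3 MPa

1016.3 MPa


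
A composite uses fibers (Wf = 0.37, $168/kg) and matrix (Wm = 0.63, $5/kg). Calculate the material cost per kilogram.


Cost = cost_f*Wf + cost_m*Wm = 168*0.37 + 5*0.63 = $65.31/kg

$65.31/kg


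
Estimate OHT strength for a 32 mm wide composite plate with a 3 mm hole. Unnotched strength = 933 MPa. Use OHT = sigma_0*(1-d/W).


OHT = sigma_0*(1-d/W) = 933*(1-3/32) = 845.5 MPa

845.5 MPa


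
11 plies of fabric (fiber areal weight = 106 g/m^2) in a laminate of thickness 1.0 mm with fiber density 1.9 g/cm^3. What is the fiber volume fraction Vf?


Vf = n * FAW / (rho_f * h * 1000) = 11 * 106 / (1.9 * 1.0 * 1000) = 0.6137

0.6137


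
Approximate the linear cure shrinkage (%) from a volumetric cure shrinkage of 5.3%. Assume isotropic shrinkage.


Linear shrinkage ≈ vol_shrink/3 = 5.3/3 = 1.767%

1.767%


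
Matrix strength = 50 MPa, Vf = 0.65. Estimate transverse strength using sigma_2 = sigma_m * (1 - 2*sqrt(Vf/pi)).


factor = 1 - 2*sqrt(0.65/pi) = 0.0903
sigma_2 = 50 * 0.0903 = 4.51 MPa

4.51 MPa


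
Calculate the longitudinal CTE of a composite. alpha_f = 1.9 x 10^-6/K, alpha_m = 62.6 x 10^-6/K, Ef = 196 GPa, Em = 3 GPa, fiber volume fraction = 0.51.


E1 = Ef*Vf + Em*(1-Vf) = 101.43
alpha_1 = (alpha_f*Ef*Vf + alpha_m*Em*(1-Vf))/E1 = 2.78 x 10^-6/K

2.78 x 10^-6/K


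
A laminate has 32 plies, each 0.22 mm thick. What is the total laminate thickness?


h = n * t_ply = 32 * 0.22 = 7.04 mm

7.04 mm


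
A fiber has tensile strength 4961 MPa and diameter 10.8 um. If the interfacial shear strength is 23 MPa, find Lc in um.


Lc = sigma_f * d / (2 * tau_i) = 4961 * 10.8 / (2 * 23) = 1164.8 um

1164.8 um


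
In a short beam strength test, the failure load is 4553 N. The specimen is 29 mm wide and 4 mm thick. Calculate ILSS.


ILSS = 3F/(4bh) = 3*4553/(4*29*4) = 29.44 MPa

29.44 MPa


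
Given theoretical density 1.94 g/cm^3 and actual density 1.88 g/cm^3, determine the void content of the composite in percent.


Void% = (rho_theo - rho_actual)/rho_theo * 100 = (1.94 - 1.88)/1.94 * 100 = 3.09%

3.09%


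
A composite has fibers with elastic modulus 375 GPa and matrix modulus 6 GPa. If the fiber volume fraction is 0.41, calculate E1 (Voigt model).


E1 = Ef*Vf + Em*(1-Vf) = 375*0.41 + 6*0.59 = 157.29 GPa

157.29 GPa


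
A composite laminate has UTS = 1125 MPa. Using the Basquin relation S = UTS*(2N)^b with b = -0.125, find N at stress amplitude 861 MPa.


N = 0.5 * (S/UTS)^(1/b) = 0.5 * (861/1125)^(1/-0.125) = 4.2478 cycles

4.2478 cycles


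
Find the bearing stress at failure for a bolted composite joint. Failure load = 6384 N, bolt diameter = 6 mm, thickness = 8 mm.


sigma_br = F/(d*h) = 6384/(6*8) = 133.0 MPa

133.0 MPa


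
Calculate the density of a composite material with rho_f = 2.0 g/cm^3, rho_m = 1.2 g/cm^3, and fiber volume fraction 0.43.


rho_c = rho_f*Vf + rho_m*(1-Vf) = 2.0*0.43 + 1.2*0.57 = 1.544 g/cm^3

1.544 g/cm^3


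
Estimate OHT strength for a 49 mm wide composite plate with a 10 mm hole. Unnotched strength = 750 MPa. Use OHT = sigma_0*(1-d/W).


OHT = sigma_0*(1-d/W) = 750*(1-10/49) = 596.9 MPa

596.9 MPa


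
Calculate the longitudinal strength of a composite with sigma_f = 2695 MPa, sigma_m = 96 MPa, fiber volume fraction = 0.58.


sigma_1 = sigma_f*Vf + sigma_m*(1-Vf) = 2695*0.58 + 96*0.42 = 1603.4 MPa

1603.4 MPa


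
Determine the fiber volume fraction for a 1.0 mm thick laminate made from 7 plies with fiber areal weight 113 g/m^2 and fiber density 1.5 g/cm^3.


Vf = n * FAW / (rho_f * h * 1000) = 7 * 113 / (1.5 * 1.0 * 1000) = 0.5273

0.5273


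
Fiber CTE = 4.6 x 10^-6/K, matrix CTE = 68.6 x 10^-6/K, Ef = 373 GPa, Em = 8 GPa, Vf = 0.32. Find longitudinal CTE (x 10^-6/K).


E1 = Ef*Vf + Em*(1-Vf) = 124.8
alpha_1 = (alpha_f*Ef*Vf + alpha_m*Em*(1-Vf))/E1 = 7.39 x 10^-6/K

7.39 x 10^-6/K


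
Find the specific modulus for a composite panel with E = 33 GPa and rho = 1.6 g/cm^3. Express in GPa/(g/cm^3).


Specific stiffness = E/rho = 33/1.6 = 20.6 GPa/(g/cm^3)

20.6 GPa/(g/cm^3)


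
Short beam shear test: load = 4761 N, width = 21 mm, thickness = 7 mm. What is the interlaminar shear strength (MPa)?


ILSS = 3F/(4bh) = 3*4761/(4*21*7) = 24.29 MPa

24.29 MPa


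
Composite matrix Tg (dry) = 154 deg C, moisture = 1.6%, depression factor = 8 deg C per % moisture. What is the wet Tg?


Tg_wet = Tg_dry - k*moisture = 154 - 8*1.6 = 141.2 deg C

141.2 deg C


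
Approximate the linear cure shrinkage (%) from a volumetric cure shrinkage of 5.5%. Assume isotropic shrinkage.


Linear shrinkage ≈ vol_shrink/3 = 5.5/3 = 1.833%

1.833%


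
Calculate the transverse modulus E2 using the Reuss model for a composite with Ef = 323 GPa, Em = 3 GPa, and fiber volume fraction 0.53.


1/E2 = Vf/Ef + (1-Vf)/Em = 0.53/323 + 0.47/3
E2 = 6.32 GPa

6.32 GPa


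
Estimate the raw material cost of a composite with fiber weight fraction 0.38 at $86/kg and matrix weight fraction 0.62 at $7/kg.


Cost = cost_f*Wf + cost_m*Wm = 86*0.38 + 7*0.62 = $37.02/kg

$37.02/kg


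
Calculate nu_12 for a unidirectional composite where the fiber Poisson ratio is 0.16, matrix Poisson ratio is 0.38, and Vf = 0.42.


nu_12 = nu_f*Vf + nu_m*(1-Vf) = 0.16*0.42 + 0.38*0.58 = 0.2876

0.2876


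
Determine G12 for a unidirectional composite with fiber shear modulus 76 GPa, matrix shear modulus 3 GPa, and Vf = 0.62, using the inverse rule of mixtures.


1/G12 = Vf/Gf + (1-Vf)/Gm = 0.62/76 + 0.38/3
G12 = 7.42 GPa

7.42 GPa


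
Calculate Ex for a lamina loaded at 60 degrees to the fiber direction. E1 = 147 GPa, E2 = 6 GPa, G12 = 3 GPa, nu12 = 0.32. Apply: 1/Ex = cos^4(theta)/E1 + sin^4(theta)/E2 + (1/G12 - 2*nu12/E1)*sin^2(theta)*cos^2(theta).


cos^4(60) = 0.0625, sin^4(60) = 0.5625, sin^2(60)*cos^2(60) = 0.1875
1/G12 - 2*nu12/E1 = 1/3 - 2*0.32/147 = 0.32898 GPa^-1
1/Ex = 0.0625/147 + 0.5625/6 + 0.32898*0.1875 = 0.1558588 GPa^-1
Ex = 6.42 GPa

6.42 GPa


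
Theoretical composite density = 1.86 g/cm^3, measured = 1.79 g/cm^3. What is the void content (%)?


Void% = (rho_theo - rho_actual)/rho_theo * 100 = (1.86 - 1.79)/1.86 * 100 = 3.76%

3.76%


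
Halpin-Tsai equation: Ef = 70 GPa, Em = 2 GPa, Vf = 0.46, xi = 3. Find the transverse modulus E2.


eta = (Ef/Em - 1)/(Ef/Em + xi) = (35.0 - 1)/(35.0 + 3) = 0.8947
E2 = Em*(1+xi*eta*Vf)/(1-eta*Vf) = 7.6 GPa

7.6 GPa


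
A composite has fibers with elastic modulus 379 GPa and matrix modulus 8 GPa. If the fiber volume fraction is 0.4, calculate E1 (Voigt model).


E1 = Ef*Vf + Em*(1-Vf) = 379*0.4 + 8*0.6 = 156.4 GPa

156.4 GPa


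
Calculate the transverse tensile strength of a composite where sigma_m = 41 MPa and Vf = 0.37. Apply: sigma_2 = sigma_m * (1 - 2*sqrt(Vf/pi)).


factor = 1 - 2*sqrt(0.37/pi) = 0.3136
sigma_2 = 41 * 0.3136 = 12.86 MPa

12.86 MPa


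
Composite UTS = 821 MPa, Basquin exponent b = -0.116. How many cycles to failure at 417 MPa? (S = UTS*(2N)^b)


N = 0.5 * (S/UTS)^(1/b) = 0.5 * (417/821)^(1/-0.116) = 171.8851 cycles

171.8851 cycles


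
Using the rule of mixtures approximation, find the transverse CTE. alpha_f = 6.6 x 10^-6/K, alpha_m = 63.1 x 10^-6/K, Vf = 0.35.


alpha_2 = alpha_f*Vf + alpha_m*(1-Vf) = 6.6*0.35 + 63.1*0.65 = 43.3 x 10^-6/K

43.3 x 10^-6/K


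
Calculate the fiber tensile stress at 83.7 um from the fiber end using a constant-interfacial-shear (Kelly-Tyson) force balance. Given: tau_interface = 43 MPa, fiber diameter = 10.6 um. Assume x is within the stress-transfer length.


Force balance: sigma_f * (pi*d^2/4) = tau * (pi*d) * x  ->  sigma_f = 4 * tau * x / d
sigma_f = 4 * 43 * 83.7 / 10.6 = 1358.2 MPa

1358.2 MPa


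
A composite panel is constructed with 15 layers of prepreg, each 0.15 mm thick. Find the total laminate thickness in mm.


h = n * t_ply = 15 * 0.15 = 2.25 mm

2.25 mm


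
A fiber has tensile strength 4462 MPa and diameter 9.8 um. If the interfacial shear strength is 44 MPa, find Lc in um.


Lc = sigma_f * d / (2 * tau_i) = 4462 * 9.8 / (2 * 44) = 496.9 um

496.9 um


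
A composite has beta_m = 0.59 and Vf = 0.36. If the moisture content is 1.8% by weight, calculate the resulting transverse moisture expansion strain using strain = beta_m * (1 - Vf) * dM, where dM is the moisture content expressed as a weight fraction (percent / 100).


dM = 1.8/100 = 0.018
strain = beta_m * (1-Vf) * dM = 0.59 * 0.64 * 0.018 = 0.0067968

0.0067968


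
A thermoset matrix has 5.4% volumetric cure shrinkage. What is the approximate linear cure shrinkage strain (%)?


Linear shrinkage ≈ vol_shrink/3 = 5.4/3 = 1.8%

1.8%


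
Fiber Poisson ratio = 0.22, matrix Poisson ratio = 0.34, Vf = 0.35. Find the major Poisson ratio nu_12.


nu_12 = nu_f*Vf + nu_m*(1-Vf) = 0.22*0.35 + 0.34*0.65 = 0.298

0.298


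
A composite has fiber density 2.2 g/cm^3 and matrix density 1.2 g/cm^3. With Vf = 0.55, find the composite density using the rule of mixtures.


rho_c = rho_f*Vf + rho_m*(1-Vf) = 2.2*0.55 + 1.2*0.45 = 1.75 g/cm^3

1.75 g/cm^3


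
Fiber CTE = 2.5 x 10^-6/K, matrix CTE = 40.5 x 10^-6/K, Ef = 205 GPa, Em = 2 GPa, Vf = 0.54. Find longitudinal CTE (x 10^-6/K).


E1 = Ef*Vf + Em*(1-Vf) = 111.62
alpha_1 = (alpha_f*Ef*Vf + alpha_m*Em*(1-Vf))/E1 = 2.81 x 10^-6/K

2.81 x 10^-6/K


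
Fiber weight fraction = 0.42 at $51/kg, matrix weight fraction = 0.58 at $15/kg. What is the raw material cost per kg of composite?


Cost = cost_f*Wf + cost_m*Wm = 51*0.42 + 15*0.58 = $30.12/kg

$30.12/kg


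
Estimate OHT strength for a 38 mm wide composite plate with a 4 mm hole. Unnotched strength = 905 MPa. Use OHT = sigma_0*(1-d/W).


OHT = sigma_0*(1-d/W) = 905*(1-4/38) = 809.7 MPa

809.7 MPa


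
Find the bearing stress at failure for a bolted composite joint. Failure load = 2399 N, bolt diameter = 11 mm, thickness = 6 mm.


sigma_br = F/(d*h) = 2399/(11*6) = 36.3 MPa

36.3 MPa


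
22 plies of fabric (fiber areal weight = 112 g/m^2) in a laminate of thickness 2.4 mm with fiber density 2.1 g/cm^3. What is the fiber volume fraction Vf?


Vf = n * FAW / (rho_f * h * 1000) = 22 * 112 / (2.1 * 2.4 * 1000) = 0.4889

0.4889


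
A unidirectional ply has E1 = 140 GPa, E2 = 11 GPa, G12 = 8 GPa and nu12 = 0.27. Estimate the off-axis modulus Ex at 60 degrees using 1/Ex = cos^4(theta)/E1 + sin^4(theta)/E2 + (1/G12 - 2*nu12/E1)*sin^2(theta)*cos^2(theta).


cos^4(60) = 0.0625, sin^4(60) = 0.5625, sin^2(60)*cos^2(60) = 0.1875
1/G12 - 2*nu12/E1 = 1/8 - 2*0.27/140 = 0.121143 GPa^-1
1/Ex = 0.0625/140 + 0.5625/11 + 0.121143*0.1875 = 0.0742971 GPa^-1
Ex = 13.46 GPa

13.46 GPa


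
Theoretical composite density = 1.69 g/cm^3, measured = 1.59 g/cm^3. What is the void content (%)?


Void% = (rho_theo - rho_actual)/rho_theo * 100 = (1.69 - 1.59)/1.69 * 100 = 5.92%

5.92%


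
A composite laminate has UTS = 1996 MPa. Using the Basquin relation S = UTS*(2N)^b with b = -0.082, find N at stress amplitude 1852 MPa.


N = 0.5 * (S/UTS)^(1/b) = 0.5 * (1852/1996)^(1/-0.082) = 1.2461 cycles

1.2461 cycles


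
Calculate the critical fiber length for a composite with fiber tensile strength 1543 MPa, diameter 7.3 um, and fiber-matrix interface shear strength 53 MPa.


Lc = sigma_f * d / (2 * tau_i) = 1543 * 7.3 / (2 * 53) = 106.3 um

106.3 um


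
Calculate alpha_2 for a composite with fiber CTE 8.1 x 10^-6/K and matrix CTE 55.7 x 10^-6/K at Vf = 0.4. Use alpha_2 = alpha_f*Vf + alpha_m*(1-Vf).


alpha_2 = alpha_f*Vf + alpha_m*(1-Vf) = 8.1*0.4 + 55.7*0.6 = 36.7 x 10^-6/K

36.7 x 10^-6/K


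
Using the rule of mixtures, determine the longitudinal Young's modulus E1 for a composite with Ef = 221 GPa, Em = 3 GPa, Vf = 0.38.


E1 = Ef*Vf + Em*(1-Vf) = 221*0.38 + 3*0.62 = 85.84 GPa

85.84 GPa


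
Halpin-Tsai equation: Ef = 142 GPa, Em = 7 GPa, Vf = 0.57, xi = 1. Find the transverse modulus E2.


eta = (Ef/Em - 1)/(Ef/Em + xi) = (20.2857 - 1)/(20.2857 + 1) = 0.906
E2 = Em*(1+xi*eta*Vf)/(1-eta*Vf) = 21.95 GPa

21.95 GPa


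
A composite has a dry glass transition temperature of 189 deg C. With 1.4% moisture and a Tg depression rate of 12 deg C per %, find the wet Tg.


Tg_wet = Tg_dry - k*moisture = 189 - 12*1.4 = 172.2 deg C

172.2 deg C


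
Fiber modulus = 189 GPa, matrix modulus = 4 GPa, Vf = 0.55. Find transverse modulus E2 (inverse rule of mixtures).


1/E2 = Vf/Ef + (1-Vf)/Em = 0.55/189 + 0.45/4
E2 = 8.66 GPa

8.66 GPa


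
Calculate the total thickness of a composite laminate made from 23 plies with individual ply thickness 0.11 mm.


h = n * t_ply = 23 * 0.11 = 2.53 mm

2.53 mm


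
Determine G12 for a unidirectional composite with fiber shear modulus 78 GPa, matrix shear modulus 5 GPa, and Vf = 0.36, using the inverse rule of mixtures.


1/G12 = Vf/Gf + (1-Vf)/Gm = 0.36/78 + 0.64/5
G12 = 7.54 GPa

7.54 GPa


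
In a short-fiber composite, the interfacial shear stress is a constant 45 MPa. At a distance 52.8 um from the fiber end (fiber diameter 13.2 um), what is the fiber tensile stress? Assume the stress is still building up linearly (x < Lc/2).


Force balance: sigma_f * (pi*d^2/4) = tau * (pi*d) * x  ->  sigma_f = 4 * tau * x / d
sigma_f = 4 * 45 * 52.8 / 13.2 = 720.0 MPa

720.0 MPa


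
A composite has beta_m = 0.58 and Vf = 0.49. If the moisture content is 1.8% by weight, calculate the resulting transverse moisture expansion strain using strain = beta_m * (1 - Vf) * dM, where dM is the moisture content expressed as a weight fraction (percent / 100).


dM = 1.8/100 = 0.018
strain = beta_m * (1-Vf) * dM = 0.58 * 0.51 * 0.018 = 0.0053244

0.0053244


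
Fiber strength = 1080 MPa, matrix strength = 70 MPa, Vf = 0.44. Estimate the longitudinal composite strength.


sigma_1 = sigma_f*Vf + sigma_m*(1-Vf) = 1080*0.44 + 70*0.56 = 514.4 MPa

514.4 MPa


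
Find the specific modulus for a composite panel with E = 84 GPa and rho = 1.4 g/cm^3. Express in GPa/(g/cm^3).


Specific stiffness = E/rho = 84/1.4 = 60.0 GPa/(g/cm^3)

60.0 GPa/(g/cm^3)


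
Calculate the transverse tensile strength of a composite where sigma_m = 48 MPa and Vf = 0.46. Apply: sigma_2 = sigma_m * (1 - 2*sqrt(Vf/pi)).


factor = 1 - 2*sqrt(0.46/pi) = 0.2347
sigma_2 = 48 * 0.2347 = 11.27 MPa

11.27 MPa


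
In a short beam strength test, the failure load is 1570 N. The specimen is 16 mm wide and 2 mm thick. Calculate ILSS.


ILSS = 3F/(4bh) = 3*1570/(4*16*2) = 36.8 MPa

36.8 MPa


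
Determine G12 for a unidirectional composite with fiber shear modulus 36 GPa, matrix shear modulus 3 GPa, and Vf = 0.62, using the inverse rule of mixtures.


1/G12 = Vf/Gf + (1-Vf)/Gm = 0.62/36 + 0.38/3
G12 = 6.95 GPa

6.95 GPa


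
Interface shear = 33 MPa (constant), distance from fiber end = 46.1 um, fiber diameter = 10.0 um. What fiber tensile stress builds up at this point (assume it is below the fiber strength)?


Force balance: sigma_f * (pi*d^2/4) = tau * (pi*d) * x  ->  sigma_f = 4 * tau * x / d
sigma_f = 4 * 33 * 46.1 / 10.0 = 608.5 MPa

608.5 MPa


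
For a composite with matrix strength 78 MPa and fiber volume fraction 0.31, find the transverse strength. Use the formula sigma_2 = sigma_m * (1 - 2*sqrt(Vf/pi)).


factor = 1 - 2*sqrt(0.31/pi) = 0.3717
sigma_2 = 78 * 0.3717 = 29.0 MPa

29.0 MPa


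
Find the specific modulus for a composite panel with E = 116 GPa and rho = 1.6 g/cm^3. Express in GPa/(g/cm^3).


Specific stiffness = E/rho = 116/1.6 = 72.5 GPa/(g/cm^3)

72.5 GPa/(g/cm^3)


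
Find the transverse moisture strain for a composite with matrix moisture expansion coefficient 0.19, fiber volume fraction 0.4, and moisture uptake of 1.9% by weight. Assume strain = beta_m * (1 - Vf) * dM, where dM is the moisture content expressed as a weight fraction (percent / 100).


dM = 1.9/100 = 0.019
strain = beta_m * (1-Vf) * dM = 0.19 * 0.6 * 0.019 = 0.002166

0.002166


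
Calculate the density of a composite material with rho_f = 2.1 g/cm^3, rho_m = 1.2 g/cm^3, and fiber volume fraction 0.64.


rho_c = rho_f*Vf + rho_m*(1-Vf) = 2.1*0.64 + 1.2*0.36 = 1.776 g/cm^3

1.776 g/cm^3


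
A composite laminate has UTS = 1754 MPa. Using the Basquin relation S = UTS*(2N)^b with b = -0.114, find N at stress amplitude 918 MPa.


N = 0.5 * (S/UTS)^(1/b) = 0.5 * (918/1754)^(1/-0.114) = 146.3935 cycles

146.3935 cycles


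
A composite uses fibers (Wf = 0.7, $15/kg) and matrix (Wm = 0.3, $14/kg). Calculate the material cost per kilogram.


Cost = cost_f*Wf + cost_m*Wm = 15*0.7 + 14*0.3 = $14.7/kg

$14.7/kg


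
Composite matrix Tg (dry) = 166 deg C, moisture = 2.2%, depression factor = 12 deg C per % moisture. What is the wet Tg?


Tg_wet = Tg_dry - k*moisture = 166 - 12*2.2 = 139.6 deg C

139.6 deg C


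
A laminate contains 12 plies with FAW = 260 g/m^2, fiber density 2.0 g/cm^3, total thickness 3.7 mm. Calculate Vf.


Vf = n * FAW / (rho_f * h * 1000) = 12 * 260 / (2.0 * 3.7 * 1000) = 0.4216

0.4216


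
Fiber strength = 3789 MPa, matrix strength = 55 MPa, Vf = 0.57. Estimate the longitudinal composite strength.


sigma_1 = sigma_f*Vf + sigma_m*(1-Vf) = 3789*0.57 + 55*0.43 = 2183.4 MPa

2183.4 MPa


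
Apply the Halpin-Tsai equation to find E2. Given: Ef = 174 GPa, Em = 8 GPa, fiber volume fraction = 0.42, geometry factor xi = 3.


eta = (Ef/Em - 1)/(Ef/Em + xi) = (21.75 - 1)/(21.75 + 3) = 0.8384
E2 = Em*(1+xi*eta*Vf)/(1-eta*Vf) = 25.39 GPa

25.39 GPa


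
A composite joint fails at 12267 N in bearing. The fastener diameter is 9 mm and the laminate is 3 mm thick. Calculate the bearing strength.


sigma_br = F/(d*h) = 12267/(9*3) = 454.3 MPa

454.3 MPa


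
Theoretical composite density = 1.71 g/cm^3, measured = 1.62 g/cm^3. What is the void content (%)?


Void% = (rho_theo - rho_actual)/rho_theo * 100 = (1.71 - 1.62)/1.71 * 100 = 5.26%

5.26%


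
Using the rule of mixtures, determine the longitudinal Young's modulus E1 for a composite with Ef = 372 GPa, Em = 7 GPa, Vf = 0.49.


E1 = Ef*Vf + Em*(1-Vf) = 372*0.49 + 7*0.51 = 185.85 GPa

185.85 GPa


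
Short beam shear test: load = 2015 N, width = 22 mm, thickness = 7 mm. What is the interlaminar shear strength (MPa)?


ILSS = 3F/(4bh) = 3*2015/(4*22*7) = 9.81 MPa

9.81 MPa


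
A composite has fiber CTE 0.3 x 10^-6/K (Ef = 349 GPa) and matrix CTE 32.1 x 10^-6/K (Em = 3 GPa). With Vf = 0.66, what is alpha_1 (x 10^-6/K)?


E1 = Ef*Vf + Em*(1-Vf) = 231.36
alpha_1 = (alpha_f*Ef*Vf + alpha_m*Em*(1-Vf))/E1 = 0.44 x 10^-6/K

0.44 x 10^-6/K


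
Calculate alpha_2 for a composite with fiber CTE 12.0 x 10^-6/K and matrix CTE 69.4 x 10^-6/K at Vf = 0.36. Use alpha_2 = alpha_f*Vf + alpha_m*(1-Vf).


alpha_2 = alpha_f*Vf + alpha_m*(1-Vf) = 12.0*0.36 + 69.4*0.64 = 48.7 x 10^-6/K

48.7 x 10^-6/K


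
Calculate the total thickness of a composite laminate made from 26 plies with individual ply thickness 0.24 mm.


h = n * t_ply = 26 * 0.24 = 6.24 mm

6.24 mm


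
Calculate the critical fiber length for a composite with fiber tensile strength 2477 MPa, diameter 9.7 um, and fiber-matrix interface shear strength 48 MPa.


Lc = sigma_f * d / (2 * tau_i) = 2477 * 9.7 / (2 * 48) = 250.3 um

250.3 um


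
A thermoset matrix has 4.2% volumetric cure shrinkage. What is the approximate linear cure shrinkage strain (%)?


Linear shrinkage ≈ vol_shrink/3 = 4.2/3 = 1.4%

1.4%


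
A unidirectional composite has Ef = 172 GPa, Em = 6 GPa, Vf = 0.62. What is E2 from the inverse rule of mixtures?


1/E2 = Vf/Ef + (1-Vf)/Em = 0.62/172 + 0.38/6
E2 = 14.94 GPa

14.94 GPa


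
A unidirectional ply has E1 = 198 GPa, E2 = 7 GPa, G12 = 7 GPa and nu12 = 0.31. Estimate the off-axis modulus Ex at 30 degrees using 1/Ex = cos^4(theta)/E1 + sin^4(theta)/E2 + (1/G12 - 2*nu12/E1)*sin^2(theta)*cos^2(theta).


cos^4(30) = 0.5625, sin^4(30) = 0.0625, sin^2(30)*cos^2(30) = 0.1875
1/G12 - 2*nu12/E1 = 1/7 - 2*0.31/198 = 0.139726 GPa^-1
1/Ex = 0.5625/198 + 0.0625/7 + 0.139726*0.1875 = 0.0379681 GPa^-1
Ex = 26.34 GPa

26.34 GPa


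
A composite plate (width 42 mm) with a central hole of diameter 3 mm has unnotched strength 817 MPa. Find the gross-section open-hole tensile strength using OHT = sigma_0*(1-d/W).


OHT = sigma_0*(1-d/W) = 817*(1-3/42) = 758.6 MPa

758.6 MPa


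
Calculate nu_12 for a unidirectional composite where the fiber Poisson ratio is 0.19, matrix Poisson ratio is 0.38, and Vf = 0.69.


nu_12 = nu_f*Vf + nu_m*(1-Vf) = 0.19*0.69 + 0.38*0.31 = 0.2489

0.2489


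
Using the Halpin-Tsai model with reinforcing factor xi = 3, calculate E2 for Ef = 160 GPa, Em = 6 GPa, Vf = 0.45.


eta = (Ef/Em - 1)/(Ef/Em + xi) = (26.6667 - 1)/(26.6667 + 3) = 0.8652
E2 = Em*(1+xi*eta*Vf)/(1-eta*Vf) = 21.3 GPa

21.3 GPa


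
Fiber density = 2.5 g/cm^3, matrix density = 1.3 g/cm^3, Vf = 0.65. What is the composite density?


rho_c = rho_f*Vf + rho_m*(1-Vf) = 2.5*0.65 + 1.3*0.35 = 2.08 g/cm^3

2.08 g/cm^3


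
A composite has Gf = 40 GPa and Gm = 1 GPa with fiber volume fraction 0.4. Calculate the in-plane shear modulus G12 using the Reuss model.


1/G12 = Vf/Gf + (1-Vf)/Gm = 0.4/40 + 0.6/1
G12 = 1.64 GPa

1.64 GPa
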